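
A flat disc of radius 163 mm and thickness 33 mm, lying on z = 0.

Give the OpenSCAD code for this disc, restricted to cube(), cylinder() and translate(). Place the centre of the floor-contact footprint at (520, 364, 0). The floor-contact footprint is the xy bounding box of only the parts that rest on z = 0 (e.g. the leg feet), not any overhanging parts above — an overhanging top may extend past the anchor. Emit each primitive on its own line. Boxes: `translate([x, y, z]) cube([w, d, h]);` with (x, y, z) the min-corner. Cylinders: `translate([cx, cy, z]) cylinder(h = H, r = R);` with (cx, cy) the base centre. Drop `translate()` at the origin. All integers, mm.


translate([520, 364, 0]) cylinder(h = 33, r = 163);


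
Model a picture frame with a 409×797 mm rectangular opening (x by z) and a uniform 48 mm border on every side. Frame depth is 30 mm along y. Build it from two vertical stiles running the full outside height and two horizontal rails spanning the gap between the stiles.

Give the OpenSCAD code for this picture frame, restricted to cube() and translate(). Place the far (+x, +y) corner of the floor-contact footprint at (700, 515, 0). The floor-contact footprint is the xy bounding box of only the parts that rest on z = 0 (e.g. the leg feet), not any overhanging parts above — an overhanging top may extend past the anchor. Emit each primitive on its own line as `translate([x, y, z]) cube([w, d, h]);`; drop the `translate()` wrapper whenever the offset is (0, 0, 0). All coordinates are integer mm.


translate([195, 485, 0]) cube([48, 30, 893]);
translate([652, 485, 0]) cube([48, 30, 893]);
translate([243, 485, 0]) cube([409, 30, 48]);
translate([243, 485, 845]) cube([409, 30, 48]);


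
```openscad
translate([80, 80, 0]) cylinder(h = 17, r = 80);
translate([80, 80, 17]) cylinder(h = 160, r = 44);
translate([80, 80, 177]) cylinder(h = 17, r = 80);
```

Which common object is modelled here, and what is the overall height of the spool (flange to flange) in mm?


A spool. The overall height is 194 mm.

Three coaxial cylinders, large–small–large — a spool. Two 17 mm flanges and a 160 mm core give 17 + 160 + 17 = 194 mm.


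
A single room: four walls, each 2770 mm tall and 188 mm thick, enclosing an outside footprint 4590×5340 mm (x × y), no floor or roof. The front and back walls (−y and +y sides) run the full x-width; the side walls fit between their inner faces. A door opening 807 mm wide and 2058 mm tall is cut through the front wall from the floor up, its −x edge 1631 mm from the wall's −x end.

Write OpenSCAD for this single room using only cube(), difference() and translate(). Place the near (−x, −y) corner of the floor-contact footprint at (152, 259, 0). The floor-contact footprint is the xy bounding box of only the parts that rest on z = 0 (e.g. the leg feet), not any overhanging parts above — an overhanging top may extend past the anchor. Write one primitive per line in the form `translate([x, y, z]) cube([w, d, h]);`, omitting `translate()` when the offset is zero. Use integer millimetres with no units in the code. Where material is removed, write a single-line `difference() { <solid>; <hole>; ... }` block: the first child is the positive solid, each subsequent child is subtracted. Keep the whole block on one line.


difference() { translate([152, 259, 0]) cube([4590, 188, 2770]); translate([1783, 259, 0]) cube([807, 188, 2058]); }
translate([152, 5411, 0]) cube([4590, 188, 2770]);
translate([152, 447, 0]) cube([188, 4964, 2770]);
translate([4554, 447, 0]) cube([188, 4964, 2770]);


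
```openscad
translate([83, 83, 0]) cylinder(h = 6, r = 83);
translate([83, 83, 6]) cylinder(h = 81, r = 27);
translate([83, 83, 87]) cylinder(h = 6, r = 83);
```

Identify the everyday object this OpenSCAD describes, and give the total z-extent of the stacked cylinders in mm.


A spool. The overall height is 93 mm.

Three coaxial cylinders, large–small–large — a spool. Two 6 mm flanges and a 81 mm core give 6 + 81 + 6 = 93 mm.


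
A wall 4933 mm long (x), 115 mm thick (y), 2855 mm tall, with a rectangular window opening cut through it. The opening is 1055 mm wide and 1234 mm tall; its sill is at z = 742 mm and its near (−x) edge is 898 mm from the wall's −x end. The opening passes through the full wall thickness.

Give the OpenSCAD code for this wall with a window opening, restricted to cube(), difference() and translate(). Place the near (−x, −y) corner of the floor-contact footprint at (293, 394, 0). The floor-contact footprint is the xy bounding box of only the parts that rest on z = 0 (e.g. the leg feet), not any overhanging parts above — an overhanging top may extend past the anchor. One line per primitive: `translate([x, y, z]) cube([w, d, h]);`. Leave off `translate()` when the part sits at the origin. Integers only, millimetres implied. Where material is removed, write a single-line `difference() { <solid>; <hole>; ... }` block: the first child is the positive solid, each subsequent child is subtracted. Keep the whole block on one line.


difference() { translate([293, 394, 0]) cube([4933, 115, 2855]); translate([1191, 394, 742]) cube([1055, 115, 1234]); }


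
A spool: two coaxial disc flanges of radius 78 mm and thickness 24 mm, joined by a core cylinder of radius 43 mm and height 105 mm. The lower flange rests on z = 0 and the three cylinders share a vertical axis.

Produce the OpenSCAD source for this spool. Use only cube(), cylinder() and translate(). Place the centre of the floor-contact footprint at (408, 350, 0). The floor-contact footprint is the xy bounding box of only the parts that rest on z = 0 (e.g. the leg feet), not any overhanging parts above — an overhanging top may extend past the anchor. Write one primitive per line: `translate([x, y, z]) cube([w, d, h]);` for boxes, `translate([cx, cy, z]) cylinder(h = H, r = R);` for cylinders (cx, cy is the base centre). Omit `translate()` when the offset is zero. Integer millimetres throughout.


translate([408, 350, 0]) cylinder(h = 24, r = 78);
translate([408, 350, 24]) cylinder(h = 105, r = 43);
translate([408, 350, 129]) cylinder(h = 24, r = 78);


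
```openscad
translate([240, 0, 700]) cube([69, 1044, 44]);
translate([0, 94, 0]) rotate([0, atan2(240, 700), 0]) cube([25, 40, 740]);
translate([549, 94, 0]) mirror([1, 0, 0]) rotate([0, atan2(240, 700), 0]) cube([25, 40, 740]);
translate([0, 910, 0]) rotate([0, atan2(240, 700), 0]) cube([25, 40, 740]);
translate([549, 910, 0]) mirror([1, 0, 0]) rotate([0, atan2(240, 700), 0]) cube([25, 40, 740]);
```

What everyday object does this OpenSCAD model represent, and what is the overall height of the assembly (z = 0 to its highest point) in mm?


A sawhorse. The overall height is 744 mm.

A beam across two mirrored pairs of raked legs — a sawhorse. The beam's underside is at z = 700 (matching the legs' vertical rise in atan2(240, 700)) and the beam is 44 mm tall, so its top is at 700 + 44 = 744 mm. The raked legs top out at the beam's underside, so that is the highest point.


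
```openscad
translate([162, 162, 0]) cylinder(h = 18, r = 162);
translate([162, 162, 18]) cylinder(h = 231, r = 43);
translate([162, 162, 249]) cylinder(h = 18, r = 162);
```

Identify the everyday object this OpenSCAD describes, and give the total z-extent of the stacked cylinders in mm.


A spool. The overall height is 267 mm.

Three coaxial cylinders, large–small–large — a spool. Two 18 mm flanges and a 231 mm core give 18 + 231 + 18 = 267 mm.


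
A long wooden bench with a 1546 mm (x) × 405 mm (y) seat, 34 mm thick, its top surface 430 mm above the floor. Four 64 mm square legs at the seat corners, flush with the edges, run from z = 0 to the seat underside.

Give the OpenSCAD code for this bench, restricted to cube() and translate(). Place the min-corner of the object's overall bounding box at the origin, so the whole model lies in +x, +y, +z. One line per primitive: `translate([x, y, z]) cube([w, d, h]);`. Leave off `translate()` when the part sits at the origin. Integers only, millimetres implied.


translate([0, 0, 396]) cube([1546, 405, 34]);
cube([64, 64, 396]);
translate([0, 341, 0]) cube([64, 64, 396]);
translate([1482, 0, 0]) cube([64, 64, 396]);
translate([1482, 341, 0]) cube([64, 64, 396]);


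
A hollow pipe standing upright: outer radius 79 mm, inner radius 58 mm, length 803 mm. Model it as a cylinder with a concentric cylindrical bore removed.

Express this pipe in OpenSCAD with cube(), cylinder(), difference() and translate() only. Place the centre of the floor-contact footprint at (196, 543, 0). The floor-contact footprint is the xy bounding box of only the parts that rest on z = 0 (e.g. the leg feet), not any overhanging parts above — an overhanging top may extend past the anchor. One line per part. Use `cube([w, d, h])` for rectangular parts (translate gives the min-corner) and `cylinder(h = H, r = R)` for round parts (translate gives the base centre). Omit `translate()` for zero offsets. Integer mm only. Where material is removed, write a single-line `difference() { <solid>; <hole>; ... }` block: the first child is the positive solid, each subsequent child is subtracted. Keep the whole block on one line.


difference() { translate([196, 543, 0]) cylinder(h = 803, r = 79); translate([196, 543, 0]) cylinder(h = 803, r = 58); }


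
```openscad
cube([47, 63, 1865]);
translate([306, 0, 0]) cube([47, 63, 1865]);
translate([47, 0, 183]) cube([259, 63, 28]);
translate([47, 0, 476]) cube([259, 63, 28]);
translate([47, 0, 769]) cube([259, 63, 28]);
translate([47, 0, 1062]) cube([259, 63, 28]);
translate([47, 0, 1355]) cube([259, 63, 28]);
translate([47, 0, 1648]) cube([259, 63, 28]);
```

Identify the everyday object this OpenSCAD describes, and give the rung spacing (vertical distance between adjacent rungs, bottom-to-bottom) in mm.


A ladder. The rung spacing is 293 mm.

Two tall 47×63 posts with 6 short bars between them — a ladder. Adjacent rungs sit at z = 183 and z = 476, so the spacing is 476 − 183 = 293 mm.


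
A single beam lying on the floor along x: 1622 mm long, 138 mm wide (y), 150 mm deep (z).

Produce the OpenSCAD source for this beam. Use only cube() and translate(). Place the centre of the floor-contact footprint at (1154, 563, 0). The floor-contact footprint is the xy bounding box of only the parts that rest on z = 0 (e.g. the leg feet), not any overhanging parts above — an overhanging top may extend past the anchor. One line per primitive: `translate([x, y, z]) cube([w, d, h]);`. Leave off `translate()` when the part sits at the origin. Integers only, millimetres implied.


translate([343, 494, 0]) cube([1622, 138, 150]);


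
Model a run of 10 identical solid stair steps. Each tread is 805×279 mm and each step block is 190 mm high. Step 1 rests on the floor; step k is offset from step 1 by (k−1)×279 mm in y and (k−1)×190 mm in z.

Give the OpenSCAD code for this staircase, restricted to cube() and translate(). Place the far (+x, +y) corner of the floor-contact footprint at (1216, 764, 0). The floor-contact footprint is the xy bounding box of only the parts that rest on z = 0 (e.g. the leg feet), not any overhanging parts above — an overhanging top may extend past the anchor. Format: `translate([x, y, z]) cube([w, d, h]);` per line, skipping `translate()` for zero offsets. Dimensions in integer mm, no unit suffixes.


translate([411, 485, 0]) cube([805, 279, 190]);
translate([411, 764, 190]) cube([805, 279, 190]);
translate([411, 1043, 380]) cube([805, 279, 190]);
translate([411, 1322, 570]) cube([805, 279, 190]);
translate([411, 1601, 760]) cube([805, 279, 190]);
translate([411, 1880, 950]) cube([805, 279, 190]);
translate([411, 2159, 1140]) cube([805, 279, 190]);
translate([411, 2438, 1330]) cube([805, 279, 190]);
translate([411, 2717, 1520]) cube([805, 279, 190]);
translate([411, 2996, 1710]) cube([805, 279, 190]);


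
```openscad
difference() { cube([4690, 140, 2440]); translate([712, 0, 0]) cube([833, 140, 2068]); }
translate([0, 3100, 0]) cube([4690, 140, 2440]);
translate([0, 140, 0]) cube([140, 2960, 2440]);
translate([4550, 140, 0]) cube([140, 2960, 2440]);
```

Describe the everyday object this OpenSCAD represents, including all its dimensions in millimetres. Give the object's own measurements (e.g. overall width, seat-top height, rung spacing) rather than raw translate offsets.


A single room: four walls, each 2440 mm tall and 140 mm thick, enclosing an outside footprint 4690×3240 mm (x × y), no floor or roof. The front and back walls (−y and +y sides) run the full x-width; the side walls fit between their inner faces. A door opening 833 mm wide and 2068 mm tall is cut through the front wall from the floor up, its −x edge 712 mm from the wall's −x end.


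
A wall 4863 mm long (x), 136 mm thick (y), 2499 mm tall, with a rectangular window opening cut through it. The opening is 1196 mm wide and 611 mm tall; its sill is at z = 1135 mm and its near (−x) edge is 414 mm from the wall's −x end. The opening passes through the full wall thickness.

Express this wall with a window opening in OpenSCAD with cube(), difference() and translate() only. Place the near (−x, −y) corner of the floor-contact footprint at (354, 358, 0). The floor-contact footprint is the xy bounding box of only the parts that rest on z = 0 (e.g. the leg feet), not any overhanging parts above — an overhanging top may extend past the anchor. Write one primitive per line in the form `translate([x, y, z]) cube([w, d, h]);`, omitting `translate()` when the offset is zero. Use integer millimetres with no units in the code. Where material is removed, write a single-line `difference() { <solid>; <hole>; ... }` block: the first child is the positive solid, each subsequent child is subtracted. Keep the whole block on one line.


difference() { translate([354, 358, 0]) cube([4863, 136, 2499]); translate([768, 358, 1135]) cube([1196, 136, 611]); }


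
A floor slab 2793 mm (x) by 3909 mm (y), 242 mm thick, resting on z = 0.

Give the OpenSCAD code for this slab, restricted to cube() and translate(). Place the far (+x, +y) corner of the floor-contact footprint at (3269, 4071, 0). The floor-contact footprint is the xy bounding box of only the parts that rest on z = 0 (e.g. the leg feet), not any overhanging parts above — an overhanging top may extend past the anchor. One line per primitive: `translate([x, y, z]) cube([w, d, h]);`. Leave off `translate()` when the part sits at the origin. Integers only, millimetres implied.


translate([476, 162, 0]) cube([2793, 3909, 242]);


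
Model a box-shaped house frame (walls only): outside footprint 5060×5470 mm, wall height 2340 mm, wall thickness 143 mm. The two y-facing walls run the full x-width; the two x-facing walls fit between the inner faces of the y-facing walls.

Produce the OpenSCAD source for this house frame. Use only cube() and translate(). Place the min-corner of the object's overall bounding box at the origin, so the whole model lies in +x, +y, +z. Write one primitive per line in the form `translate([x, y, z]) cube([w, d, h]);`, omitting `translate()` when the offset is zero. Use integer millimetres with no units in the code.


cube([5060, 143, 2340]);
translate([0, 5327, 0]) cube([5060, 143, 2340]);
translate([0, 143, 0]) cube([143, 5184, 2340]);
translate([4917, 143, 0]) cube([143, 5184, 2340]);


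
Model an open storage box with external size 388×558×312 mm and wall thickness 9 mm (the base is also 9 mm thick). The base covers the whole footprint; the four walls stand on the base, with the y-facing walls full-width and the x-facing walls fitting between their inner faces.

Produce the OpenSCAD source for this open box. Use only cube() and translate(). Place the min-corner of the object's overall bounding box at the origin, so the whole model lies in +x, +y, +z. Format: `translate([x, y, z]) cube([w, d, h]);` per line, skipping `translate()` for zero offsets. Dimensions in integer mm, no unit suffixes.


cube([388, 558, 9]);
translate([0, 0, 9]) cube([388, 9, 303]);
translate([0, 549, 9]) cube([388, 9, 303]);
translate([0, 9, 9]) cube([9, 540, 303]);
translate([379, 9, 9]) cube([9, 540, 303]);


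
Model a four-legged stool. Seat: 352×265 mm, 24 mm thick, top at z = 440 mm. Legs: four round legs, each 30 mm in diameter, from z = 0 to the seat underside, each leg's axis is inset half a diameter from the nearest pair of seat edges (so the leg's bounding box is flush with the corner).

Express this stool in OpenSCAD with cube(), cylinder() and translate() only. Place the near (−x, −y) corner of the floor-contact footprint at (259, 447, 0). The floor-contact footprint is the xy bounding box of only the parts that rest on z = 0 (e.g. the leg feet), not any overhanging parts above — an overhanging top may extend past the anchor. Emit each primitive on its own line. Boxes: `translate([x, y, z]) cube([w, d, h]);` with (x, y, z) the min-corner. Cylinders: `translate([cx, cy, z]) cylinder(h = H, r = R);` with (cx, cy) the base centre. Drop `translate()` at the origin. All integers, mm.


translate([259, 447, 416]) cube([352, 265, 24]);
translate([274, 462, 0]) cylinder(h = 416, r = 15);
translate([596, 462, 0]) cylinder(h = 416, r = 15);
translate([274, 697, 0]) cylinder(h = 416, r = 15);
translate([596, 697, 0]) cylinder(h = 416, r = 15);


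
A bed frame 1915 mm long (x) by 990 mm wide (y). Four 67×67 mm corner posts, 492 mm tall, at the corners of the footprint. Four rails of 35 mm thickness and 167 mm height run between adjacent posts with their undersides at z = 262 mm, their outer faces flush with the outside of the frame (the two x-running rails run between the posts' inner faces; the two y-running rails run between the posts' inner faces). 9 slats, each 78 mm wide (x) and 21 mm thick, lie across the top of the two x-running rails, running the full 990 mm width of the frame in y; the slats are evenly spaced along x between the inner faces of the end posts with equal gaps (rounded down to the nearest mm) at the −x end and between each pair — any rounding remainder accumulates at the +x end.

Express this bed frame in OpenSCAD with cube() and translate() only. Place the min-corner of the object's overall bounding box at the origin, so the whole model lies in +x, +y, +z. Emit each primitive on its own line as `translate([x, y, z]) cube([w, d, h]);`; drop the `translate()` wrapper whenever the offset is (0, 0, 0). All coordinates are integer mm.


// slat z = rail_z + rail_h = 262 + 167 = 429
// slat gap = ⌊(1781 − 9·78) / 10⌋ = 107
cube([67, 67, 492]);
translate([0, 923, 0]) cube([67, 67, 492]);
translate([1848, 0, 0]) cube([67, 67, 492]);
translate([1848, 923, 0]) cube([67, 67, 492]);
translate([67, 0, 262]) cube([1781, 35, 167]);
translate([67, 955, 262]) cube([1781, 35, 167]);
translate([0, 67, 262]) cube([35, 856, 167]);
translate([1880, 67, 262]) cube([35, 856, 167]);
translate([174, 0, 429]) cube([78, 990, 21]);
translate([359, 0, 429]) cube([78, 990, 21]);
translate([544, 0, 429]) cube([78, 990, 21]);
translate([729, 0, 429]) cube([78, 990, 21]);
translate([914, 0, 429]) cube([78, 990, 21]);
translate([1099, 0, 429]) cube([78, 990, 21]);
translate([1284, 0, 429]) cube([78, 990, 21]);
translate([1469, 0, 429]) cube([78, 990, 21]);
translate([1654, 0, 429]) cube([78, 990, 21]);


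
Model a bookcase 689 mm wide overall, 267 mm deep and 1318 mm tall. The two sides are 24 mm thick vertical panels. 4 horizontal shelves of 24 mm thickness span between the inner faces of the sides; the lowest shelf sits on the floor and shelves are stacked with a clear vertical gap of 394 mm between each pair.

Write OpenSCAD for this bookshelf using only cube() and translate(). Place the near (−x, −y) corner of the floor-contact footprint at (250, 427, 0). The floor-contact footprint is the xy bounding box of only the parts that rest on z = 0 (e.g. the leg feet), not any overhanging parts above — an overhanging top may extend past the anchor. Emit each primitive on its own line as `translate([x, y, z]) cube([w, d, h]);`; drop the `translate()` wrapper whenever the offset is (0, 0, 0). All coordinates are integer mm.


translate([250, 427, 0]) cube([24, 267, 1318]);
translate([915, 427, 0]) cube([24, 267, 1318]);
translate([274, 427, 0]) cube([641, 267, 24]);
translate([274, 427, 418]) cube([641, 267, 24]);
translate([274, 427, 836]) cube([641, 267, 24]);
translate([274, 427, 1254]) cube([641, 267, 24]);


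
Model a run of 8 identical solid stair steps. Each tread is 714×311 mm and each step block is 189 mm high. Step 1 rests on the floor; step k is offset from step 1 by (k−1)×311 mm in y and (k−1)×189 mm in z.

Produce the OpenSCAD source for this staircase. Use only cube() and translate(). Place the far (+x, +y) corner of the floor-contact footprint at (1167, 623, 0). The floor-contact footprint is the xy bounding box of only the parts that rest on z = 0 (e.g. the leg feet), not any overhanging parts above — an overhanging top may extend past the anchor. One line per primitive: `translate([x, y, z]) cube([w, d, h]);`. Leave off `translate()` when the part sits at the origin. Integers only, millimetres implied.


translate([453, 312, 0]) cube([714, 311, 189]);
translate([453, 623, 189]) cube([714, 311, 189]);
translate([453, 934, 378]) cube([714, 311, 189]);
translate([453, 1245, 567]) cube([714, 311, 189]);
translate([453, 1556, 756]) cube([714, 311, 189]);
translate([453, 1867, 945]) cube([714, 311, 189]);
translate([453, 2178, 1134]) cube([714, 311, 189]);
translate([453, 2489, 1323]) cube([714, 311, 189]);


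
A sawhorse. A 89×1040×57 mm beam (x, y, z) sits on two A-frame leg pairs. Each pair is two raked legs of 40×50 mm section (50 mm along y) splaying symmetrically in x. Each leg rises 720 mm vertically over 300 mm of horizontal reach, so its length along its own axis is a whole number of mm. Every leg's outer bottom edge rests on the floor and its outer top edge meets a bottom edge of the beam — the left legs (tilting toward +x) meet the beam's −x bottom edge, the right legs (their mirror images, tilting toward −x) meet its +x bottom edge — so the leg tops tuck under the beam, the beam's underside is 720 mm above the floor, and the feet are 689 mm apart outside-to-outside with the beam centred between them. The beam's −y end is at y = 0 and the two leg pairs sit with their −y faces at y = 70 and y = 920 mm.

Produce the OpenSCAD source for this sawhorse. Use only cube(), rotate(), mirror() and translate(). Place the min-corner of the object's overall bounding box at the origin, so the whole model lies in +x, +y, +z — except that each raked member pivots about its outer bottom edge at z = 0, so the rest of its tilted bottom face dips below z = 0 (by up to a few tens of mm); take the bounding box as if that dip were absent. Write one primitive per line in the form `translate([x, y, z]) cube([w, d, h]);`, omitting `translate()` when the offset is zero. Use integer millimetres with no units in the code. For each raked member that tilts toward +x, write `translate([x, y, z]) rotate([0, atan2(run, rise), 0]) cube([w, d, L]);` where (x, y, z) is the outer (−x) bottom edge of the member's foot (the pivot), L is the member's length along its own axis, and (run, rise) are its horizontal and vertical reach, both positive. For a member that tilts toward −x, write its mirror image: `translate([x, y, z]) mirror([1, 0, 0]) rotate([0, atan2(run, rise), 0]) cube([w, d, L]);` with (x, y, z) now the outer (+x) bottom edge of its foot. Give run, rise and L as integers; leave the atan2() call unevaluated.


translate([300, 0, 720]) cube([89, 1040, 57]);
translate([0, 70, 0]) rotate([0, atan2(300, 720), 0]) cube([40, 50, 780]);
translate([689, 70, 0]) mirror([1, 0, 0]) rotate([0, atan2(300, 720), 0]) cube([40, 50, 780]);
translate([0, 920, 0]) rotate([0, atan2(300, 720), 0]) cube([40, 50, 780]);
translate([689, 920, 0]) mirror([1, 0, 0]) rotate([0, atan2(300, 720), 0]) cube([40, 50, 780]);


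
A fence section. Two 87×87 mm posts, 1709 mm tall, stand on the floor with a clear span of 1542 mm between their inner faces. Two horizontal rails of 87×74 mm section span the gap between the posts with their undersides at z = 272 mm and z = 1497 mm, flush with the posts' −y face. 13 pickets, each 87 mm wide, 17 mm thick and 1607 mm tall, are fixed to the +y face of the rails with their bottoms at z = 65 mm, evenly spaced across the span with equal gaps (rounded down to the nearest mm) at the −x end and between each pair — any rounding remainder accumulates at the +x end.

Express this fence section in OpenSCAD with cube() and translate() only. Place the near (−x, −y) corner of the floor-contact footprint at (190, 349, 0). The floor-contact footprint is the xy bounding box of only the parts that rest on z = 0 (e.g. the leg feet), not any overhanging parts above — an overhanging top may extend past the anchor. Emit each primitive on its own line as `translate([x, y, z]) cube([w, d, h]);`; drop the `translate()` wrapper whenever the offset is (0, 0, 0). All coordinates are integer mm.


translate([190, 349, 0]) cube([87, 87, 1709]);
translate([1819, 349, 0]) cube([87, 87, 1709]);
translate([277, 349, 272]) cube([1542, 87, 74]);
translate([277, 349, 1497]) cube([1542, 87, 74]);
translate([306, 436, 65]) cube([87, 17, 1607]);
translate([422, 436, 65]) cube([87, 17, 1607]);
translate([538, 436, 65]) cube([87, 17, 1607]);
translate([654, 436, 65]) cube([87, 17, 1607]);
translate([770, 436, 65]) cube([87, 17, 1607]);
translate([886, 436, 65]) cube([87, 17, 1607]);
translate([1002, 436, 65]) cube([87, 17, 1607]);
translate([1118, 436, 65]) cube([87, 17, 1607]);
translate([1234, 436, 65]) cube([87, 17, 1607]);
translate([1350, 436, 65]) cube([87, 17, 1607]);
translate([1466, 436, 65]) cube([87, 17, 1607]);
translate([1582, 436, 65]) cube([87, 17, 1607]);
translate([1698, 436, 65]) cube([87, 17, 1607]);


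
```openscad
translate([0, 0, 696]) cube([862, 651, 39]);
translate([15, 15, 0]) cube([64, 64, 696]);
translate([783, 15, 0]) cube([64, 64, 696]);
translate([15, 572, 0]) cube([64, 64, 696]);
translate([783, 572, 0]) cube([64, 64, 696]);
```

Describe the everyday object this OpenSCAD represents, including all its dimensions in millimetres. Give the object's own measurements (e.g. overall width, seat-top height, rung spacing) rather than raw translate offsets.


A rectangular dining table. The top is 862×651×39 mm with its upper surface at z = 735 mm. It stands on four 64×64 mm square legs, each inset 15 mm from the nearest pair of top edges, running from the floor to the underside of the top.


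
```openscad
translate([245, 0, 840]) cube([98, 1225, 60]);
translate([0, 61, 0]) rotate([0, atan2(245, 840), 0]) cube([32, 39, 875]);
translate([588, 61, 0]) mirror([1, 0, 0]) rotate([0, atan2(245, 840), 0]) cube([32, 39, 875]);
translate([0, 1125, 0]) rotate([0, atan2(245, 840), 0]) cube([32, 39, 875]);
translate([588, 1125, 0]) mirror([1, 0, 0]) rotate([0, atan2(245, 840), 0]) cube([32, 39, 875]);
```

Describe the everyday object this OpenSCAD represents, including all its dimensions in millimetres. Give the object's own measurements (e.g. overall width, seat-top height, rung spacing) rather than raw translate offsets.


A sawhorse. A 98×1225×60 mm beam (x, y, z) sits on two A-frame leg pairs. Each pair is two raked legs of 32×39 mm section (39 mm along y) splaying symmetrically in x. Each leg rises 840 mm vertically over 245 mm of horizontal reach and is 875 mm long along its own axis. Every leg's outer bottom edge rests on the floor and its outer top edge meets a bottom edge of the beam — the left legs (tilting toward +x) meet the beam's −x bottom edge, the right legs (their mirror images, tilting toward −x) meet its +x bottom edge — so the leg tops tuck under the beam, the beam's underside is 840 mm above the floor, and the feet are 588 mm apart outside-to-outside with the beam centred between them. The two leg pairs are set in 61 mm from either end of the beam.


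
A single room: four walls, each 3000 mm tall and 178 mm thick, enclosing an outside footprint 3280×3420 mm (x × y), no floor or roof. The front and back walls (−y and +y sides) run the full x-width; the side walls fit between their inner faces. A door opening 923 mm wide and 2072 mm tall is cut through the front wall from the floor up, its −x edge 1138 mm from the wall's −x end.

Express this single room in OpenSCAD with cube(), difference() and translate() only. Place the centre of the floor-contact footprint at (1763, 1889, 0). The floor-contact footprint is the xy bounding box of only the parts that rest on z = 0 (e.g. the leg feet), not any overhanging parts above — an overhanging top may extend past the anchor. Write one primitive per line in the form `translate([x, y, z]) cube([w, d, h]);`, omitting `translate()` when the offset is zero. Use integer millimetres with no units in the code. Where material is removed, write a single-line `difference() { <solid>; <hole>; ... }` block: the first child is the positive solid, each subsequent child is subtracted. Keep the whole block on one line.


difference() { translate([123, 179, 0]) cube([3280, 178, 3000]); translate([1261, 179, 0]) cube([923, 178, 2072]); }
translate([123, 3421, 0]) cube([3280, 178, 3000]);
translate([123, 357, 0]) cube([178, 3064, 3000]);
translate([3225, 357, 0]) cube([178, 3064, 3000]);


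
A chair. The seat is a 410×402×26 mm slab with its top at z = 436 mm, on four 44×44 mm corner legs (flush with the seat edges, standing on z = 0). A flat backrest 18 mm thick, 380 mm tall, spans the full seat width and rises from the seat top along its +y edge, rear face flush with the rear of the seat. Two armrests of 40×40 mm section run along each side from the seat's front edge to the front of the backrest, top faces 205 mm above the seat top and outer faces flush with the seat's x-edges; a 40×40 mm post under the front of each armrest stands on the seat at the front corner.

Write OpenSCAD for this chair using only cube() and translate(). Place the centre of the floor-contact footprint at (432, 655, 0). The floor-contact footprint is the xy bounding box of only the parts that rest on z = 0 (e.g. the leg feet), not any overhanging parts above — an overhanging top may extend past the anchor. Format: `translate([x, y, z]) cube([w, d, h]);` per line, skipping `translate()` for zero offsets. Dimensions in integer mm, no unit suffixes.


translate([227, 454, 410]) cube([410, 402, 26]);
translate([227, 454, 0]) cube([44, 44, 410]);
translate([593, 454, 0]) cube([44, 44, 410]);
translate([227, 812, 0]) cube([44, 44, 410]);
translate([593, 812, 0]) cube([44, 44, 410]);
translate([227, 838, 436]) cube([410, 18, 380]);
translate([227, 454, 601]) cube([40, 384, 40]);
translate([597, 454, 601]) cube([40, 384, 40]);
translate([227, 454, 436]) cube([40, 40, 165]);
translate([597, 454, 436]) cube([40, 40, 165]);


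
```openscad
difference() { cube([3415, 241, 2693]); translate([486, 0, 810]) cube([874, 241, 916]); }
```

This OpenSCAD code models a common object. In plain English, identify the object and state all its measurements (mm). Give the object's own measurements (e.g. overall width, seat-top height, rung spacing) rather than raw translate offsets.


A wall 3415 mm long (x), 241 mm thick (y), 2693 mm tall, with a rectangular window opening cut through it. The opening is 874 mm wide and 916 mm tall; its sill is at z = 810 mm and its near (−x) edge is 486 mm from the wall's −x end. The opening passes through the full wall thickness.


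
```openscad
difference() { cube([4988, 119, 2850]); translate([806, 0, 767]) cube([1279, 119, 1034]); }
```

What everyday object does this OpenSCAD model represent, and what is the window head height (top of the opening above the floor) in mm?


A wall with a window opening. The window head height is 1801 mm.

A wall with a rectangular opening subtracted — a window. Sill at z = 767, opening 1034 mm tall, so the head is at 767 + 1034 = 1801 mm.


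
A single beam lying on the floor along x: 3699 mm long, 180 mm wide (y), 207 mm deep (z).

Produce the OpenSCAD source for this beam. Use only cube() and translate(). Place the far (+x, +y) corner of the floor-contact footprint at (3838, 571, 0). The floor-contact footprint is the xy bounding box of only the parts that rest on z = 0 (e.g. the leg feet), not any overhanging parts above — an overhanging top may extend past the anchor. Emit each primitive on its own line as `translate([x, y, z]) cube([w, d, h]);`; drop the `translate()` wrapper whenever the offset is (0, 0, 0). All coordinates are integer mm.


translate([139, 391, 0]) cube([3699, 180, 207]);


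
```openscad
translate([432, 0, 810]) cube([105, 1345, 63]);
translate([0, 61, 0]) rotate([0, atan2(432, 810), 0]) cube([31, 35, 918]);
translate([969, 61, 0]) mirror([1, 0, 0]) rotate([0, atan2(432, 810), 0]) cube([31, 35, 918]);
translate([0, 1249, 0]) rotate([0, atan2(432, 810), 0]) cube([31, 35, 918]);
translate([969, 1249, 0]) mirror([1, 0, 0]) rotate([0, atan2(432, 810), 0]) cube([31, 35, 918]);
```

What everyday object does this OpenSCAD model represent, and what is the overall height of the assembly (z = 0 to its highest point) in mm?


A sawhorse. The overall height is 873 mm.

A beam across two mirrored pairs of raked legs — a sawhorse. The beam's underside is at z = 810 (matching the legs' vertical rise in atan2(432, 810)) and the beam is 63 mm tall, so its top is at 810 + 63 = 873 mm. The raked legs top out at the beam's underside, so that is the highest point.


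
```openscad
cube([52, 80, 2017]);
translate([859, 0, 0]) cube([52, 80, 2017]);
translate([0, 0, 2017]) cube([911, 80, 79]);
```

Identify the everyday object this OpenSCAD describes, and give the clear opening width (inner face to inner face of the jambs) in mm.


A door frame. The clear opening width is 807 mm.

Two 2017 mm tall posts with a header on top — a door frame. The left jamb is 52 mm wide at x = 0; the right jamb starts at x = 859. The clear opening is 859 − 52 = 807 mm.


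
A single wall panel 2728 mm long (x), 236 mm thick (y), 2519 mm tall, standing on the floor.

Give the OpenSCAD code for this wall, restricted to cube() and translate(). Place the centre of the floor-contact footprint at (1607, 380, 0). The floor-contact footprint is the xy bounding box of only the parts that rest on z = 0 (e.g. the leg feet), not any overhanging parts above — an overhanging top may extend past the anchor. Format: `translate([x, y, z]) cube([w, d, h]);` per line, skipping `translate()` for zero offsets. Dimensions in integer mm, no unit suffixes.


translate([243, 262, 0]) cube([2728, 236, 2519]);


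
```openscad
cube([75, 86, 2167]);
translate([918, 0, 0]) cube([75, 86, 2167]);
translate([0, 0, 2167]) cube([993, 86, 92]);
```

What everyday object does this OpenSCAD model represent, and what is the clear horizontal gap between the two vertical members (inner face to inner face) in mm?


A door frame. The clear opening width is 843 mm.

Two 2167 mm tall posts with a header on top — a door frame. The left jamb is 75 mm wide at x = 0; the right jamb starts at x = 918. The clear opening is 918 − 75 = 843 mm.


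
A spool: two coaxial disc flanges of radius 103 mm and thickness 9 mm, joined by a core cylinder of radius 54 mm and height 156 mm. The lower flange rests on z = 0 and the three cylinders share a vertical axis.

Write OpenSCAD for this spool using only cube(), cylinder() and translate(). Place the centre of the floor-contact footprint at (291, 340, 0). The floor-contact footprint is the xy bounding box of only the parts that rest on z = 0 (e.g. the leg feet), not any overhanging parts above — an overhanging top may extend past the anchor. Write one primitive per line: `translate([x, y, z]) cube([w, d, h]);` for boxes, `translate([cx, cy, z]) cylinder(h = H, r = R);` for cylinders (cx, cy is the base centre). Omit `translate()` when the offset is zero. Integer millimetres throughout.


translate([291, 340, 0]) cylinder(h = 9, r = 103);
translate([291, 340, 9]) cylinder(h = 156, r = 54);
translate([291, 340, 165]) cylinder(h = 9, r = 103);


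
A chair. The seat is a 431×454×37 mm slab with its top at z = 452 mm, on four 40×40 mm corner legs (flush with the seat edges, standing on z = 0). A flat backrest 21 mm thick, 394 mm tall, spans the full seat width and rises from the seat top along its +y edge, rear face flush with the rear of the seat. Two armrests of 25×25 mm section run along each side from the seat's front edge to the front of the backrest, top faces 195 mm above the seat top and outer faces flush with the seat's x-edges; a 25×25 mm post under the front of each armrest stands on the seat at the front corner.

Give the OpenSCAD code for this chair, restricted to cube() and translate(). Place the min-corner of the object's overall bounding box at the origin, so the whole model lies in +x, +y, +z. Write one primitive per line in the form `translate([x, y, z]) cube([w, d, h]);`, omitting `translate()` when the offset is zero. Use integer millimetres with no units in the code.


translate([0, 0, 415]) cube([431, 454, 37]);
cube([40, 40, 415]);
translate([391, 0, 0]) cube([40, 40, 415]);
translate([0, 414, 0]) cube([40, 40, 415]);
translate([391, 414, 0]) cube([40, 40, 415]);
translate([0, 433, 452]) cube([431, 21, 394]);
translate([0, 0, 622]) cube([25, 433, 25]);
translate([406, 0, 622]) cube([25, 433, 25]);
translate([0, 0, 452]) cube([25, 25, 170]);
translate([406, 0, 452]) cube([25, 25, 170]);


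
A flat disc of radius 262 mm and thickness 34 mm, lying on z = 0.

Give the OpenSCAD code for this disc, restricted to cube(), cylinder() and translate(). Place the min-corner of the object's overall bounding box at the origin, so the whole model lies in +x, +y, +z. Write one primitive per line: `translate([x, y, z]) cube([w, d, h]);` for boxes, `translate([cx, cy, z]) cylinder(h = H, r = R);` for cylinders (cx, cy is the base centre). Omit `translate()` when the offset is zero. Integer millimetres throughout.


translate([262, 262, 0]) cylinder(h = 34, r = 262);


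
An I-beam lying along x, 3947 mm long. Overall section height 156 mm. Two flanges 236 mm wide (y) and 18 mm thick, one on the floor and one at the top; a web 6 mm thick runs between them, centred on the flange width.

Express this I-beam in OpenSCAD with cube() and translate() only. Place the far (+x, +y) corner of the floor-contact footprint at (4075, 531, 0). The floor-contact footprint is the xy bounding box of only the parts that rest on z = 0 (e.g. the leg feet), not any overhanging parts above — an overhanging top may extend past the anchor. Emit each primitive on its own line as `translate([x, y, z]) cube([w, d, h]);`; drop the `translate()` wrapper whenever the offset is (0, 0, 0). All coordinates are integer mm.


translate([128, 295, 0]) cube([3947, 236, 18]);
translate([128, 410, 18]) cube([3947, 6, 120]);
translate([128, 295, 138]) cube([3947, 236, 18]);


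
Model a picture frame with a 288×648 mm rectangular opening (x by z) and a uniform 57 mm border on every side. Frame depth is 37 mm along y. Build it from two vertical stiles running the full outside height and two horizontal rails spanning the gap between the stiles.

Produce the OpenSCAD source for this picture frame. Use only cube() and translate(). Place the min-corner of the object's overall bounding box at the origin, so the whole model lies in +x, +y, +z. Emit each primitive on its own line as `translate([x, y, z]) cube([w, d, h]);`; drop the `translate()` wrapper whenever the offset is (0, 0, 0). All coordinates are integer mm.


cube([57, 37, 762]);
translate([345, 0, 0]) cube([57, 37, 762]);
translate([57, 0, 0]) cube([288, 37, 57]);
translate([57, 0, 705]) cube([288, 37, 57]);


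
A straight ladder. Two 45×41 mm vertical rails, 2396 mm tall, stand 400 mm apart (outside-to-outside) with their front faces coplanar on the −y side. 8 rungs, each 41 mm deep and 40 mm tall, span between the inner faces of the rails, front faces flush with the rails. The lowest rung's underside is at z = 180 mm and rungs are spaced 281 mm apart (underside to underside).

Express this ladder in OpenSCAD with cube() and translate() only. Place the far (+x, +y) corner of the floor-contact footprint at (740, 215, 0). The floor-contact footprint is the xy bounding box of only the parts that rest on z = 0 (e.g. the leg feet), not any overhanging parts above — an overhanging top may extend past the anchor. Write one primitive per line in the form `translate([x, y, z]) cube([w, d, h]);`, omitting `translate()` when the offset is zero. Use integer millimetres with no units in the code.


translate([340, 174, 0]) cube([45, 41, 2396]);
translate([695, 174, 0]) cube([45, 41, 2396]);
translate([385, 174, 180]) cube([310, 41, 40]);
translate([385, 174, 461]) cube([310, 41, 40]);
translate([385, 174, 742]) cube([310, 41, 40]);
translate([385, 174, 1023]) cube([310, 41, 40]);
translate([385, 174, 1304]) cube([310, 41, 40]);
translate([385, 174, 1585]) cube([310, 41, 40]);
translate([385, 174, 1866]) cube([310, 41, 40]);
translate([385, 174, 2147]) cube([310, 41, 40]);
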